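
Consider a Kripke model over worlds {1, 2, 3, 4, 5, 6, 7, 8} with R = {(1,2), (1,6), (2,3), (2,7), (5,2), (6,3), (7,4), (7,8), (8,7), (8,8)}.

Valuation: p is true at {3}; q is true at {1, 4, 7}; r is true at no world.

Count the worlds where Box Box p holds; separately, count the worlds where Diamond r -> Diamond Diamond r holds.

3 and 8

For Box Box p:
1: successors {2, 6}; Box p there: 2:F, 6:T. ✗
2: successors {3, 7}; Box p there: 3:T, 7:F. ✗
3: no successors, so Box Box p holds vacuously. ✓
4: no successors, so Box Box p holds vacuously. ✓
5: successors {2}; Box p there: 2:F. ✗
6: successors {3}; Box p there: 3:T. ✓
7: successors {4, 8}; Box p there: 4:T, 8:F. ✗
8: successors {7, 8}; Box p there: 7:F, 8:F. ✗
— 3 worlds.
For Diamond r -> Diamond Diamond r:
1: Diamond r is F, Diamond Diamond r is F. ✓
2: Diamond r is F, Diamond Diamond r is F. ✓
3: Diamond r is F, Diamond Diamond r is F. ✓
4: Diamond r is F, Diamond Diamond r is F. ✓
5: Diamond r is F, Diamond Diamond r is F. ✓
6: Diamond r is F, Diamond Diamond r is F. ✓
7: Diamond r is F, Diamond Diamond r is F. ✓
8: Diamond r is F, Diamond Diamond r is F. ✓
— 8 worlds.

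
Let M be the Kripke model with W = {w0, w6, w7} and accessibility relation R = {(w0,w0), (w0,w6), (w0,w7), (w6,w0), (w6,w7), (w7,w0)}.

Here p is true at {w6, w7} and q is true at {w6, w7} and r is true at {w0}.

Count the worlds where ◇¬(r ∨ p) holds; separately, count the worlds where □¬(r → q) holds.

For ◇¬(r ∨ p):
w0: successors {w0, w6, w7}; ¬(r ∨ p) there: w0:F, w6:F, w7:F. ✗
w6: successors {w0, w7}; ¬(r ∨ p) there: w0:F, w7:F. ✗
w7: successors {w0}; ¬(r ∨ p) there: w0:F. ✗
— 0 worlds.
For □¬(r → q):
w0: successors {w0, w6, w7}; ¬(r → q) there: w0:T, w6:F, w7:F. ✗
w6: successors {w0, w7}; ¬(r → q) there: w0:T, w7:F. ✗
w7: successors {w0}; ¬(r → q) there: w0:T. ✓
— 1 world.

0 and 1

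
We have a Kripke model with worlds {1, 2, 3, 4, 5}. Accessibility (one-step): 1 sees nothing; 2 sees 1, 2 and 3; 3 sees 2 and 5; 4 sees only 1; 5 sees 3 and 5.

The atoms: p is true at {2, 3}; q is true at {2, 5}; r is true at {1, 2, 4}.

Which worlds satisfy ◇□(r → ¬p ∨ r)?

{2, 3, 4, 5}

1: no successors, so ◇□(r → ¬p ∨ r) fails. ✗
2: successors {1, 2, 3}; □(r → ¬p ∨ r) there: 1:T, 2:T, 3:T. ✓
3: successors {2, 5}; □(r → ¬p ∨ r) there: 2:T, 5:T. ✓
4: successors {1}; □(r → ¬p ∨ r) there: 1:T. ✓
5: successors {3, 5}; □(r → ¬p ∨ r) there: 3:T, 5:T. ✓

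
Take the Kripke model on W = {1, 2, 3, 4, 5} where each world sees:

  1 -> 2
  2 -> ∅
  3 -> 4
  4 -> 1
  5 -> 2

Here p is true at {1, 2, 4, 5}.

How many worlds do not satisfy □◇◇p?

3

1: successors {2}; ◇◇p there: 2:F. ✗
2: no successors, so □◇◇p holds vacuously. ✓
3: successors {4}; ◇◇p there: 4:T. ✓
4: successors {1}; ◇◇p there: 1:F. ✗
5: successors {2}; ◇◇p there: 2:F. ✗
Satisfying worlds: {2, 3}.
So □◇◇p fails at the other 3 worlds.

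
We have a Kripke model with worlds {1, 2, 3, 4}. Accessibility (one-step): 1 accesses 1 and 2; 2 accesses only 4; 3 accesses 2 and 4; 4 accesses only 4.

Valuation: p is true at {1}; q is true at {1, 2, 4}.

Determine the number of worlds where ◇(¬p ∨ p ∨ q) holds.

1: successors {1, 2}; ¬p ∨ p ∨ q there: 1:T, 2:T. ✓
2: successors {4}; ¬p ∨ p ∨ q there: 4:T. ✓
3: successors {2, 4}; ¬p ∨ p ∨ q there: 2:T, 4:T. ✓
4: successors {4}; ¬p ∨ p ∨ q there: 4:T. ✓
Satisfying worlds: {1, 2, 3, 4}.

4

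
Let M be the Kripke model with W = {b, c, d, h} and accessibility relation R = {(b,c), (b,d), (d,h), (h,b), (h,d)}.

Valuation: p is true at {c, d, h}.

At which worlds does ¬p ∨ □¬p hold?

b: ¬p is T, □¬p is F. ✓
c: ¬p is F, □¬p is T. ✓
d: ¬p is F, □¬p is F. ✗
h: ¬p is F, □¬p is F. ✗

{b, c}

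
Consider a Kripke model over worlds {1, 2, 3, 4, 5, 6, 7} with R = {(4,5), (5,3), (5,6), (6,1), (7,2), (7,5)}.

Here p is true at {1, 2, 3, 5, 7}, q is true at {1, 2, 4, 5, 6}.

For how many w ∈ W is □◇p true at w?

4

1: no successors, so □◇p holds vacuously. ✓
2: no successors, so □◇p holds vacuously. ✓
3: no successors, so □◇p holds vacuously. ✓
4: successors {5}; ◇p there: 5:T. ✓
5: successors {3, 6}; ◇p there: 3:F, 6:T. ✗
6: successors {1}; ◇p there: 1:F. ✗
7: successors {2, 5}; ◇p there: 2:F, 5:T. ✗
Satisfying worlds: {1, 2, 3, 4}.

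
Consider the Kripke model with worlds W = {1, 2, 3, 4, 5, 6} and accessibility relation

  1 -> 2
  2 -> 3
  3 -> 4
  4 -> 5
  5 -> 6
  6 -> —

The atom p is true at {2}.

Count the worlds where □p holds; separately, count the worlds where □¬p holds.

For □p:
1: successors {2}; p there: 2:T. ✓
2: successors {3}; p there: 3:F. ✗
3: successors {4}; p there: 4:F. ✗
4: successors {5}; p there: 5:F. ✗
5: successors {6}; p there: 6:F. ✗
6: no successors, so □p holds vacuously. ✓
— 2 worlds.
For □¬p:
1: successors {2}; ¬p there: 2:F. ✗
2: successors {3}; ¬p there: 3:T. ✓
3: successors {4}; ¬p there: 4:T. ✓
4: successors {5}; ¬p there: 5:T. ✓
5: successors {6}; ¬p there: 6:T. ✓
6: no successors, so □¬p holds vacuously. ✓
— 5 worlds.

2 and 5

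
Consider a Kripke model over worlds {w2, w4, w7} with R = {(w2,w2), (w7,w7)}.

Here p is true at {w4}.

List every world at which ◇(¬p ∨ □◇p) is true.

{w2, w7}

w2: successors {w2}; ¬p ∨ □◇p there: w2:T. ✓
w4: no successors, so ◇(¬p ∨ □◇p) fails. ✗
w7: successors {w7}; ¬p ∨ □◇p there: w7:T. ✓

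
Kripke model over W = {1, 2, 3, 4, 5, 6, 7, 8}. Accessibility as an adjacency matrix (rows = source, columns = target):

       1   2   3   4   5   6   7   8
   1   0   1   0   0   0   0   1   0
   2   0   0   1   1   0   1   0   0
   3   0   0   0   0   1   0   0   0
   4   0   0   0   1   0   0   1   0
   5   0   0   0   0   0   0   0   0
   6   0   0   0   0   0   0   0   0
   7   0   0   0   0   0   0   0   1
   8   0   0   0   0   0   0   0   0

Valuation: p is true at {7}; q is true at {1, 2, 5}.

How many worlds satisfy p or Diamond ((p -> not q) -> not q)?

4

1: p is F, Diamond ((p -> not q) -> not q) is T. ✓
2: p is F, Diamond ((p -> not q) -> not q) is T. ✓
3: p is F, Diamond ((p -> not q) -> not q) is F. ✗
4: p is F, Diamond ((p -> not q) -> not q) is T. ✓
5: p is F, Diamond ((p -> not q) -> not q) is F. ✗
6: p is F, Diamond ((p -> not q) -> not q) is F. ✗
7: p is T, Diamond ((p -> not q) -> not q) is T. ✓
8: p is F, Diamond ((p -> not q) -> not q) is F. ✗
Satisfying worlds: {1, 2, 4, 7}.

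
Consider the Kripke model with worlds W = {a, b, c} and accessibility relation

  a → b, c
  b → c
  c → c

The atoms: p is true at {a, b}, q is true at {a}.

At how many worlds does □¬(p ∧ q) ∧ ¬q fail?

1

a: □¬(p ∧ q) is T, ¬q is F. ✗
b: □¬(p ∧ q) is T, ¬q is T. ✓
c: □¬(p ∧ q) is T, ¬q is T. ✓
Satisfying worlds: {b, c}.
So □¬(p ∧ q) ∧ ¬q fails at the other 1 world.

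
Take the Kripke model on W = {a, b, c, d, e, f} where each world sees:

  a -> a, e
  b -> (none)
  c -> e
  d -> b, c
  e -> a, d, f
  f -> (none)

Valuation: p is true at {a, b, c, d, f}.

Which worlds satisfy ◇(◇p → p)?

a: successors {a, e}; ◇p → p there: a:T, e:F. ✓
b: no successors, so ◇(◇p → p) fails. ✗
c: successors {e}; ◇p → p there: e:F. ✗
d: successors {b, c}; ◇p → p there: b:T, c:T. ✓
e: successors {a, d, f}; ◇p → p there: a:T, d:T, f:T. ✓
f: no successors, so ◇(◇p → p) fails. ✗

{a, d, e}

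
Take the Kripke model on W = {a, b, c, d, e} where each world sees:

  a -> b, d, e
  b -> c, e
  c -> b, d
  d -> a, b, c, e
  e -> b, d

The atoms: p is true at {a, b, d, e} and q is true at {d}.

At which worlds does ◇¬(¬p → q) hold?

{b, d}

a: successors {b, d, e}; ¬(¬p → q) there: b:F, d:F, e:F. ✗
b: successors {c, e}; ¬(¬p → q) there: c:T, e:F. ✓
c: successors {b, d}; ¬(¬p → q) there: b:F, d:F. ✗
d: successors {a, b, c, e}; ¬(¬p → q) there: a:F, b:F, c:T, e:F. ✓
e: successors {b, d}; ¬(¬p → q) there: b:F, d:F. ✗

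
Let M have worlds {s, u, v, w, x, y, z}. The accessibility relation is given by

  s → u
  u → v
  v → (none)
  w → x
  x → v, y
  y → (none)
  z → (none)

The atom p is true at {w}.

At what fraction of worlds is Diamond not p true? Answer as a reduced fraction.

s: successors {u}; not p there: u:T. ✓
u: successors {v}; not p there: v:T. ✓
v: no successors, so Diamond not p fails. ✗
w: successors {x}; not p there: x:T. ✓
x: successors {v, y}; not p there: v:T, y:T. ✓
y: no successors, so Diamond not p fails. ✗
z: no successors, so Diamond not p fails. ✗
That's 4 of 7 worlds, so 4/7.

4/7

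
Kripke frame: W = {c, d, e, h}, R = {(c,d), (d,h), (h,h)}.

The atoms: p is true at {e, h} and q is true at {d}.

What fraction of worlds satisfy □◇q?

1/4

c: successors {d}; ◇q there: d:F. ✗
d: successors {h}; ◇q there: h:F. ✗
e: no successors, so □◇q holds vacuously. ✓
h: successors {h}; ◇q there: h:F. ✗
That's 1 of 4 worlds, so 1/4.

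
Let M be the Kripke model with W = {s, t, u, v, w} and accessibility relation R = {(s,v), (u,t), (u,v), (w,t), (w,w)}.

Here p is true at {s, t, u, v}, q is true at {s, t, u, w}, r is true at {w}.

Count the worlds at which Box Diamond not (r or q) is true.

s: successors {v}; Diamond not (r or q) there: v:F. ✗
t: no successors, so Box Diamond not (r or q) holds vacuously. ✓
u: successors {t, v}; Diamond not (r or q) there: t:F, v:F. ✗
v: no successors, so Box Diamond not (r or q) holds vacuously. ✓
w: successors {t, w}; Diamond not (r or q) there: t:F, w:F. ✗
Satisfying worlds: {t, v}.

2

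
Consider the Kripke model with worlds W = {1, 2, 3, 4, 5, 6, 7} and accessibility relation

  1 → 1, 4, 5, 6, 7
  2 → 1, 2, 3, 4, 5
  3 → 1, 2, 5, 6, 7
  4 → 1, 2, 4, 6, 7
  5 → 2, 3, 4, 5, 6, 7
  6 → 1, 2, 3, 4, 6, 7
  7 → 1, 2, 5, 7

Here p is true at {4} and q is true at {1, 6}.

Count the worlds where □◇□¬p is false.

1: successors {1, 4, 5, 6, 7}; ◇□¬p there: 1:T, 4:T, 5:T, 6:T, 7:T. ✓
2: successors {1, 2, 3, 4, 5}; ◇□¬p there: 1:T, 2:T, 3:T, 4:T, 5:T. ✓
3: successors {1, 2, 5, 6, 7}; ◇□¬p there: 1:T, 2:T, 5:T, 6:T, 7:T. ✓
4: successors {1, 2, 4, 6, 7}; ◇□¬p there: 1:T, 2:T, 4:T, 6:T, 7:T. ✓
5: successors {2, 3, 4, 5, 6, 7}; ◇□¬p there: 2:T, 3:T, 4:T, 5:T, 6:T, 7:T. ✓
6: successors {1, 2, 3, 4, 6, 7}; ◇□¬p there: 1:T, 2:T, 3:T, 4:T, 6:T, 7:T. ✓
7: successors {1, 2, 5, 7}; ◇□¬p there: 1:T, 2:T, 5:T, 7:T. ✓
Satisfying worlds: {1, 2, 3, 4, 5, 6, 7}.
So □◇□¬p fails at the other 0 worlds.

0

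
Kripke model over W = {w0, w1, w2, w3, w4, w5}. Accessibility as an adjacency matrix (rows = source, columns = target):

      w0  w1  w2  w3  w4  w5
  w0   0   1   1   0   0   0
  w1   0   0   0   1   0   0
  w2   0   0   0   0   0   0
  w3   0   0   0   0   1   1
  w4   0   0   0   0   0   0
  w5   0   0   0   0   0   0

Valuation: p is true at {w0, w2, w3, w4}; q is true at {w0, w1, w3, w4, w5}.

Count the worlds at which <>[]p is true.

w0: successors {w1, w2}; []p there: w1:T, w2:T. ✓
w1: successors {w3}; []p there: w3:F. ✗
w2: no successors, so <>[]p fails. ✗
w3: successors {w4, w5}; []p there: w4:T, w5:T. ✓
w4: no successors, so <>[]p fails. ✗
w5: no successors, so <>[]p fails. ✗
Satisfying worlds: {w0, w3}.

2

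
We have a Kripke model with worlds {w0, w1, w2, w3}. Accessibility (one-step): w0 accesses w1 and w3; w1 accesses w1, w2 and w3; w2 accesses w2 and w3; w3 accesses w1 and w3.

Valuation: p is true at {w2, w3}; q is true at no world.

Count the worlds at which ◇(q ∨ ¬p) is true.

w0: successors {w1, w3}; q ∨ ¬p there: w1:T, w3:F. ✓
w1: successors {w1, w2, w3}; q ∨ ¬p there: w1:T, w2:F, w3:F. ✓
w2: successors {w2, w3}; q ∨ ¬p there: w2:F, w3:F. ✗
w3: successors {w1, w3}; q ∨ ¬p there: w1:T, w3:F. ✓
Satisfying worlds: {w0, w1, w3}.

3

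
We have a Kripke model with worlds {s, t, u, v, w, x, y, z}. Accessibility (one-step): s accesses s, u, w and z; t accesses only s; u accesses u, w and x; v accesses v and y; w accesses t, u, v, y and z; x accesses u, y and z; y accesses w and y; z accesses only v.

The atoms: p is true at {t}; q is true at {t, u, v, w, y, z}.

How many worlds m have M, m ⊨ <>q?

7

s: successors {s, u, w, z}; q there: s:F, u:T, w:T, z:T. ✓
t: successors {s}; q there: s:F. ✗
u: successors {u, w, x}; q there: u:T, w:T, x:F. ✓
v: successors {v, y}; q there: v:T, y:T. ✓
w: successors {t, u, v, y, z}; q there: t:T, u:T, v:T, y:T, z:T. ✓
x: successors {u, y, z}; q there: u:T, y:T, z:T. ✓
y: successors {w, y}; q there: w:T, y:T. ✓
z: successors {v}; q there: v:T. ✓
Satisfying worlds: {s, u, v, w, x, y, z}.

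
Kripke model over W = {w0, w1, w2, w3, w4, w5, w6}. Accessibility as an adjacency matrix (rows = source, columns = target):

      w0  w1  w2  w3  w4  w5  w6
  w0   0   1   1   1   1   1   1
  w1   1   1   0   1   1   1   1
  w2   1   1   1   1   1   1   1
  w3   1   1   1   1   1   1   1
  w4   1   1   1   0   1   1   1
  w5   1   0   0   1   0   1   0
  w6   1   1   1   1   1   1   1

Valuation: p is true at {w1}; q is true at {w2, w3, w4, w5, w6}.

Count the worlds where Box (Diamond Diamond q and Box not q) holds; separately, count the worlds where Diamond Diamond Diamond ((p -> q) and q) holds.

For Box (Diamond Diamond q and Box not q):
w0: successors {w1, w2, w3, w4, w5, w6}; Diamond Diamond q and Box not q there: w1:F, w2:F, w3:F, w4:F, w5:F, w6:F. ✗
w1: successors {w0, w1, w3, w4, w5, w6}; Diamond Diamond q and Box not q there: w0:F, w1:F, w3:F, w4:F, w5:F, w6:F. ✗
w2: successors {w0, w1, w2, w3, w4, w5, w6}; Diamond Diamond q and Box not q there: w0:F, w1:F, w2:F, w3:F, w4:F, w5:F, w6:F. ✗
w3: successors {w0, w1, w2, w3, w4, w5, w6}; Diamond Diamond q and Box not q there: w0:F, w1:F, w2:F, w3:F, w4:F, w5:F, w6:F. ✗
w4: successors {w0, w1, w2, w4, w5, w6}; Diamond Diamond q and Box not q there: w0:F, w1:F, w2:F, w4:F, w5:F, w6:F. ✗
w5: successors {w0, w3, w5}; Diamond Diamond q and Box not q there: w0:F, w3:F, w5:F. ✗
w6: successors {w0, w1, w2, w3, w4, w5, w6}; Diamond Diamond q and Box not q there: w0:F, w1:F, w2:F, w3:F, w4:F, w5:F, w6:F. ✗
— 0 worlds.
For Diamond Diamond Diamond ((p -> q) and q):
w0: successors {w1, w2, w3, w4, w5, w6}; Diamond Diamond ((p -> q) and q) there: w1:T, w2:T, w3:T, w4:T, w5:T, w6:T. ✓
w1: successors {w0, w1, w3, w4, w5, w6}; Diamond Diamond ((p -> q) and q) there: w0:T, w1:T, w3:T, w4:T, w5:T, w6:T. ✓
w2: successors {w0, w1, w2, w3, w4, w5, w6}; Diamond Diamond ((p -> q) and q) there: w0:T, w1:T, w2:T, w3:T, w4:T, w5:T, w6:T. ✓
w3: successors {w0, w1, w2, w3, w4, w5, w6}; Diamond Diamond ((p -> q) and q) there: w0:T, w1:T, w2:T, w3:T, w4:T, w5:T, w6:T. ✓
w4: successors {w0, w1, w2, w4, w5, w6}; Diamond Diamond ((p -> q) and q) there: w0:T, w1:T, w2:T, w4:T, w5:T, w6:T. ✓
w5: successors {w0, w3, w5}; Diamond Diamond ((p -> q) and q) there: w0:T, w3:T, w5:T. ✓
w6: successors {w0, w1, w2, w3, w4, w5, w6}; Diamond Diamond ((p -> q) and q) there: w0:T, w1:T, w2:T, w3:T, w4:T, w5:T, w6:T. ✓
— 7 worlds.

0 and 7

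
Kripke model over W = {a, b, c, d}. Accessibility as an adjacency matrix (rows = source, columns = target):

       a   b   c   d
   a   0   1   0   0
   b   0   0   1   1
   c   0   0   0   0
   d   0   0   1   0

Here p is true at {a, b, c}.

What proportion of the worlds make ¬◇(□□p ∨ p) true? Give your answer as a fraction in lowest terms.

1/4

a: ◇(□□p ∨ p) is T. ✗
b: ◇(□□p ∨ p) is T. ✗
c: ◇(□□p ∨ p) is F. ✓
d: ◇(□□p ∨ p) is T. ✗
That's 1 of 4 worlds, so 1/4.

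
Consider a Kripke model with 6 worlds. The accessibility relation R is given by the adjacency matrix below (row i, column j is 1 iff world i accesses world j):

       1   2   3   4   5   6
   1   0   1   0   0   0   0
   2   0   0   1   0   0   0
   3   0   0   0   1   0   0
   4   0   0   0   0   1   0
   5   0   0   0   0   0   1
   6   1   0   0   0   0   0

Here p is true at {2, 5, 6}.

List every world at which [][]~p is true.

{1, 2, 5}

1: successors {2}; []~p there: 2:T. ✓
2: successors {3}; []~p there: 3:T. ✓
3: successors {4}; []~p there: 4:F. ✗
4: successors {5}; []~p there: 5:F. ✗
5: successors {6}; []~p there: 6:T. ✓
6: successors {1}; []~p there: 1:F. ✗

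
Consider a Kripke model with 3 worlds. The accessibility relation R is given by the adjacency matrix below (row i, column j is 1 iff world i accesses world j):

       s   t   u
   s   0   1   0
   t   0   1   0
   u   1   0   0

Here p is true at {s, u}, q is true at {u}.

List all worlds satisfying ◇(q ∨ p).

s: successors {t}; q ∨ p there: t:F. ✗
t: successors {t}; q ∨ p there: t:F. ✗
u: successors {s}; q ∨ p there: s:T. ✓

{u}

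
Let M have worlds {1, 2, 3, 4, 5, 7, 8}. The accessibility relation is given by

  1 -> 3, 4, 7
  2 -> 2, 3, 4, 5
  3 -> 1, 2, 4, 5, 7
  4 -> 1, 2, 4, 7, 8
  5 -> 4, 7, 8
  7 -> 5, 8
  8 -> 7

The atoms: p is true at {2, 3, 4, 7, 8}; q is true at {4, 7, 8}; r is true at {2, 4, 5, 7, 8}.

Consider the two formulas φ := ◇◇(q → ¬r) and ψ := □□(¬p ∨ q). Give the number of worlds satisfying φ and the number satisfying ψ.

6 and 2

For ◇◇(q → ¬r):
1: successors {3, 4, 7}; ◇(q → ¬r) there: 3:T, 4:T, 7:T. ✓
2: successors {2, 3, 4, 5}; ◇(q → ¬r) there: 2:T, 3:T, 4:T, 5:F. ✓
3: successors {1, 2, 4, 5, 7}; ◇(q → ¬r) there: 1:T, 2:T, 4:T, 5:F, 7:T. ✓
4: successors {1, 2, 4, 7, 8}; ◇(q → ¬r) there: 1:T, 2:T, 4:T, 7:T, 8:F. ✓
5: successors {4, 7, 8}; ◇(q → ¬r) there: 4:T, 7:T, 8:F. ✓
7: successors {5, 8}; ◇(q → ¬r) there: 5:F, 8:F. ✗
8: successors {7}; ◇(q → ¬r) there: 7:T. ✓
— 6 worlds.
For □□(¬p ∨ q):
1: successors {3, 4, 7}; □(¬p ∨ q) there: 3:F, 4:F, 7:T. ✗
2: successors {2, 3, 4, 5}; □(¬p ∨ q) there: 2:F, 3:F, 4:F, 5:T. ✗
3: successors {1, 2, 4, 5, 7}; □(¬p ∨ q) there: 1:F, 2:F, 4:F, 5:T, 7:T. ✗
4: successors {1, 2, 4, 7, 8}; □(¬p ∨ q) there: 1:F, 2:F, 4:F, 7:T, 8:T. ✗
5: successors {4, 7, 8}; □(¬p ∨ q) there: 4:F, 7:T, 8:T. ✗
7: successors {5, 8}; □(¬p ∨ q) there: 5:T, 8:T. ✓
8: successors {7}; □(¬p ∨ q) there: 7:T. ✓
— 2 worlds.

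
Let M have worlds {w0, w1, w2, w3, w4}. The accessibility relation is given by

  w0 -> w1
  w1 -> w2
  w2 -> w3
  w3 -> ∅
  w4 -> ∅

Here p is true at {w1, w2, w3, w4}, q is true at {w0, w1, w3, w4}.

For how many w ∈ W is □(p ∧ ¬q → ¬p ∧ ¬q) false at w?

1

w0: successors {w1}; p ∧ ¬q → ¬p ∧ ¬q there: w1:T. ✓
w1: successors {w2}; p ∧ ¬q → ¬p ∧ ¬q there: w2:F. ✗
w2: successors {w3}; p ∧ ¬q → ¬p ∧ ¬q there: w3:T. ✓
w3: no successors, so □(p ∧ ¬q → ¬p ∧ ¬q) holds vacuously. ✓
w4: no successors, so □(p ∧ ¬q → ¬p ∧ ¬q) holds vacuously. ✓
Satisfying worlds: {w0, w2, w3, w4}.
So □(p ∧ ¬q → ¬p ∧ ¬q) fails at the other 1 world.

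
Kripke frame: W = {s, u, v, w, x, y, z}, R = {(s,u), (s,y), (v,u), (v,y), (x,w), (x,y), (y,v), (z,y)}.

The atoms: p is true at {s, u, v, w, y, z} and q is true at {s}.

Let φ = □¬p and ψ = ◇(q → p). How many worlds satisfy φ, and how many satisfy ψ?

For □¬p:
s: successors {u, y}; ¬p there: u:F, y:F. ✗
u: no successors, so □¬p holds vacuously. ✓
v: successors {u, y}; ¬p there: u:F, y:F. ✗
w: no successors, so □¬p holds vacuously. ✓
x: successors {w, y}; ¬p there: w:F, y:F. ✗
y: successors {v}; ¬p there: v:F. ✗
z: successors {y}; ¬p there: y:F. ✗
— 2 worlds.
For ◇(q → p):
s: successors {u, y}; q → p there: u:T, y:T. ✓
u: no successors, so ◇(q → p) fails. ✗
v: successors {u, y}; q → p there: u:T, y:T. ✓
w: no successors, so ◇(q → p) fails. ✗
x: successors {w, y}; q → p there: w:T, y:T. ✓
y: successors {v}; q → p there: v:T. ✓
z: successors {y}; q → p there: y:T. ✓
— 5 worlds.

2 and 5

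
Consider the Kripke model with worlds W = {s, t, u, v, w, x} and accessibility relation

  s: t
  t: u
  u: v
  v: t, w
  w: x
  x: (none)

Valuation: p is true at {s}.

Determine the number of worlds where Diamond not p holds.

5

s: successors {t}; not p there: t:T. ✓
t: successors {u}; not p there: u:T. ✓
u: successors {v}; not p there: v:T. ✓
v: successors {t, w}; not p there: t:T, w:T. ✓
w: successors {x}; not p there: x:T. ✓
x: no successors, so Diamond not p fails. ✗
Satisfying worlds: {s, t, u, v, w}.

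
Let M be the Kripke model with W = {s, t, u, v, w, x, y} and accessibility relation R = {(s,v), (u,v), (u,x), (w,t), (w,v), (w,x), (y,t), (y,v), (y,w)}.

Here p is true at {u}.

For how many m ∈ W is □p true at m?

s: successors {v}; p there: v:F. ✗
t: no successors, so □p holds vacuously. ✓
u: successors {v, x}; p there: v:F, x:F. ✗
v: no successors, so □p holds vacuously. ✓
w: successors {t, v, x}; p there: t:F, v:F, x:F. ✗
x: no successors, so □p holds vacuously. ✓
y: successors {t, v, w}; p there: t:F, v:F, w:F. ✗
Satisfying worlds: {t, v, x}.

3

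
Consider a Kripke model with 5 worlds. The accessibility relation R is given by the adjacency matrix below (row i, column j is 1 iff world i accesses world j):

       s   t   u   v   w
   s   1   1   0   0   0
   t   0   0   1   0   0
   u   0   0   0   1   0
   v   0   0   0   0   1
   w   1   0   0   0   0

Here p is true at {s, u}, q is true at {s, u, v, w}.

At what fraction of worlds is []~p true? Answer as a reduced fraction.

2/5

s: successors {s, t}; ~p there: s:F, t:T. ✗
t: successors {u}; ~p there: u:F. ✗
u: successors {v}; ~p there: v:T. ✓
v: successors {w}; ~p there: w:T. ✓
w: successors {s}; ~p there: s:F. ✗
That's 2 of 5 worlds, so 2/5.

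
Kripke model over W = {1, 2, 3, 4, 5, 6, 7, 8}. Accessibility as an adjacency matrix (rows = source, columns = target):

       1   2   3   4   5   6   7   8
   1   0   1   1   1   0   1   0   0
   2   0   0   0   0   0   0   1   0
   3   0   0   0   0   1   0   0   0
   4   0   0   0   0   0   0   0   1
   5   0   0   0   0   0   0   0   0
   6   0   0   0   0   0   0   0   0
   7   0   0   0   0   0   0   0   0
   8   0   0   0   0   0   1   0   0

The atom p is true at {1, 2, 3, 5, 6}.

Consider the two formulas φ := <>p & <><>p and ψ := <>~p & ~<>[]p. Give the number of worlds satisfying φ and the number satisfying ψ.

For <>p & <><>p:
1: <>p is T, <><>p is T. ✓
2: <>p is F, <><>p is F. ✗
3: <>p is T, <><>p is F. ✗
4: <>p is F, <><>p is T. ✗
5: <>p is F, <><>p is F. ✗
6: <>p is F, <><>p is F. ✗
7: <>p is F, <><>p is F. ✗
8: <>p is T, <><>p is F. ✗
— 1 world.
For <>~p & ~<>[]p:
1: <>~p is T, ~<>[]p is F. ✗
2: <>~p is T, ~<>[]p is F. ✗
3: <>~p is F, ~<>[]p is F. ✗
4: <>~p is T, ~<>[]p is F. ✗
5: <>~p is F, ~<>[]p is T. ✗
6: <>~p is F, ~<>[]p is T. ✗
7: <>~p is F, ~<>[]p is T. ✗
8: <>~p is F, ~<>[]p is F. ✗
— 0 worlds.

1 and 0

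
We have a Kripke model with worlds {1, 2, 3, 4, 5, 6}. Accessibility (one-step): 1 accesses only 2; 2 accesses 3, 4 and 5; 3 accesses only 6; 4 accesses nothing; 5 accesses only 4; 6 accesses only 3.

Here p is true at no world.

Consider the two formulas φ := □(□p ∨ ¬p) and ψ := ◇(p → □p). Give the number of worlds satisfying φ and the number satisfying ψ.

6 and 5

For □(□p ∨ ¬p):
1: successors {2}; □p ∨ ¬p there: 2:T. ✓
2: successors {3, 4, 5}; □p ∨ ¬p there: 3:T, 4:T, 5:T. ✓
3: successors {6}; □p ∨ ¬p there: 6:T. ✓
4: no successors, so □(□p ∨ ¬p) holds vacuously. ✓
5: successors {4}; □p ∨ ¬p there: 4:T. ✓
6: successors {3}; □p ∨ ¬p there: 3:T. ✓
— 6 worlds.
For ◇(p → □p):
1: successors {2}; p → □p there: 2:T. ✓
2: successors {3, 4, 5}; p → □p there: 3:T, 4:T, 5:T. ✓
3: successors {6}; p → □p there: 6:T. ✓
4: no successors, so ◇(p → □p) fails. ✗
5: successors {4}; p → □p there: 4:T. ✓
6: successors {3}; p → □p there: 3:T. ✓
— 5 worlds.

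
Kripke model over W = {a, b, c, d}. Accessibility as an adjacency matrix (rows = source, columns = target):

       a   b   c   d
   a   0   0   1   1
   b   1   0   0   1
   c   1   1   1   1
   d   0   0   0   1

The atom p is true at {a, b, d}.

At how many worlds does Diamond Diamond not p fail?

a: successors {c, d}; Diamond not p there: c:T, d:F. ✓
b: successors {a, d}; Diamond not p there: a:T, d:F. ✓
c: successors {a, b, c, d}; Diamond not p there: a:T, b:F, c:T, d:F. ✓
d: successors {d}; Diamond not p there: d:F. ✗
Satisfying worlds: {a, b, c}.
So Diamond Diamond not p fails at the other 1 world.

1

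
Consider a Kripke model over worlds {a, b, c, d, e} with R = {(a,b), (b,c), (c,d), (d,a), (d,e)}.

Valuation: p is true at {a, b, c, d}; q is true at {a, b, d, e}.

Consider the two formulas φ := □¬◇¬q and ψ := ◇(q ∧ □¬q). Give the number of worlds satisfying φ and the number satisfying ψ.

For □¬◇¬q:
a: successors {b}; ¬◇¬q there: b:F. ✗
b: successors {c}; ¬◇¬q there: c:T. ✓
c: successors {d}; ¬◇¬q there: d:T. ✓
d: successors {a, e}; ¬◇¬q there: a:T, e:T. ✓
e: no successors, so □¬◇¬q holds vacuously. ✓
— 4 worlds.
For ◇(q ∧ □¬q):
a: successors {b}; q ∧ □¬q there: b:T. ✓
b: successors {c}; q ∧ □¬q there: c:F. ✗
c: successors {d}; q ∧ □¬q there: d:F. ✗
d: successors {a, e}; q ∧ □¬q there: a:F, e:T. ✓
e: no successors, so ◇(q ∧ □¬q) fails. ✗
— 2 worlds.

4 and 2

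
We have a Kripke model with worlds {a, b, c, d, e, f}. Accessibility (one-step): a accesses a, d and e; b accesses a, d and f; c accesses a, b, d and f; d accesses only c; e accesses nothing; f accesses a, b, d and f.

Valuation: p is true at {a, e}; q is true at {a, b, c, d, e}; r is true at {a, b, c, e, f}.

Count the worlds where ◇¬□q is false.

a: successors {a, d, e}; ¬□q there: a:F, d:F, e:F. ✗
b: successors {a, d, f}; ¬□q there: a:F, d:F, f:T. ✓
c: successors {a, b, d, f}; ¬□q there: a:F, b:T, d:F, f:T. ✓
d: successors {c}; ¬□q there: c:T. ✓
e: no successors, so ◇¬□q fails. ✗
f: successors {a, b, d, f}; ¬□q there: a:F, b:T, d:F, f:T. ✓
Satisfying worlds: {b, c, d, f}.
So ◇¬□q fails at the other 2 worlds.

2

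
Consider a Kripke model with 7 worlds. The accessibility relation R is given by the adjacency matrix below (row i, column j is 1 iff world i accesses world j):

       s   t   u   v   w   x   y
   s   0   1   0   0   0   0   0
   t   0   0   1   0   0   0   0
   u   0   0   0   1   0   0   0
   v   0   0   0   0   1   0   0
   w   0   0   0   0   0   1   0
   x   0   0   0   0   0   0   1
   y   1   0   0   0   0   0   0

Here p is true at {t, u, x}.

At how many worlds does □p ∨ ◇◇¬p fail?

s: □p is T, ◇◇¬p is F. ✓
t: □p is T, ◇◇¬p is T. ✓
u: □p is F, ◇◇¬p is T. ✓
v: □p is F, ◇◇¬p is F. ✗
w: □p is T, ◇◇¬p is T. ✓
x: □p is F, ◇◇¬p is T. ✓
y: □p is F, ◇◇¬p is F. ✗
Satisfying worlds: {s, t, u, w, x}.
So □p ∨ ◇◇¬p fails at the other 2 worlds.

2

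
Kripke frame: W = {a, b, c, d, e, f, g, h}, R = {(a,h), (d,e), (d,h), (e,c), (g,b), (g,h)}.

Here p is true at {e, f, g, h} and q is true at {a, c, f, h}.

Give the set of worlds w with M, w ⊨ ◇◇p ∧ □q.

a: ◇◇p is F, □q is T. ✗
b: ◇◇p is F, □q is T. ✗
c: ◇◇p is F, □q is T. ✗
d: ◇◇p is F, □q is F. ✗
e: ◇◇p is F, □q is T. ✗
f: ◇◇p is F, □q is T. ✗
g: ◇◇p is F, □q is F. ✗
h: ◇◇p is F, □q is T. ✗

∅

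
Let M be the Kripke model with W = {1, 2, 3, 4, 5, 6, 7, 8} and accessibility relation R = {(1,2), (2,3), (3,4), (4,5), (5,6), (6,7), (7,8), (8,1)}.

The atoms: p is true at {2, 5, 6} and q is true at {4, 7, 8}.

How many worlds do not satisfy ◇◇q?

5

1: successors {2}; ◇q there: 2:F. ✗
2: successors {3}; ◇q there: 3:T. ✓
3: successors {4}; ◇q there: 4:F. ✗
4: successors {5}; ◇q there: 5:F. ✗
5: successors {6}; ◇q there: 6:T. ✓
6: successors {7}; ◇q there: 7:T. ✓
7: successors {8}; ◇q there: 8:F. ✗
8: successors {1}; ◇q there: 1:F. ✗
Satisfying worlds: {2, 5, 6}.
So ◇◇q fails at the other 5 worlds.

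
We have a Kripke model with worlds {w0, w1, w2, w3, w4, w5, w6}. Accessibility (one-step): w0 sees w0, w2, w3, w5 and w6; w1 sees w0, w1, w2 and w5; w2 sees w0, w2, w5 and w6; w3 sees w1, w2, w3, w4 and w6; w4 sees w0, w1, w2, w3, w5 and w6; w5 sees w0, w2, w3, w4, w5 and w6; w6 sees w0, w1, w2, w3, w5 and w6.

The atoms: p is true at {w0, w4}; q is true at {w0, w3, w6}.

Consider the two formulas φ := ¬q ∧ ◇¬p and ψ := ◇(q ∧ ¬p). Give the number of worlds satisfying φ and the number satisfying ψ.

4 and 6

For ¬q ∧ ◇¬p:
w0: ¬q is F, ◇¬p is T. ✗
w1: ¬q is T, ◇¬p is T. ✓
w2: ¬q is T, ◇¬p is T. ✓
w3: ¬q is F, ◇¬p is T. ✗
w4: ¬q is T, ◇¬p is T. ✓
w5: ¬q is T, ◇¬p is T. ✓
w6: ¬q is F, ◇¬p is T. ✗
— 4 worlds.
For ◇(q ∧ ¬p):
w0: successors {w0, w2, w3, w5, w6}; q ∧ ¬p there: w0:F, w2:F, w3:T, w5:F, w6:T. ✓
w1: successors {w0, w1, w2, w5}; q ∧ ¬p there: w0:F, w1:F, w2:F, w5:F. ✗
w2: successors {w0, w2, w5, w6}; q ∧ ¬p there: w0:F, w2:F, w5:F, w6:T. ✓
w3: successors {w1, w2, w3, w4, w6}; q ∧ ¬p there: w1:F, w2:F, w3:T, w4:F, w6:T. ✓
w4: successors {w0, w1, w2, w3, w5, w6}; q ∧ ¬p there: w0:F, w1:F, w2:F, w3:T, w5:F, w6:T. ✓
w5: successors {w0, w2, w3, w4, w5, w6}; q ∧ ¬p there: w0:F, w2:F, w3:T, w4:F, w5:F, w6:T. ✓
w6: successors {w0, w1, w2, w3, w5, w6}; q ∧ ¬p there: w0:F, w1:F, w2:F, w3:T, w5:F, w6:T. ✓
— 6 worlds.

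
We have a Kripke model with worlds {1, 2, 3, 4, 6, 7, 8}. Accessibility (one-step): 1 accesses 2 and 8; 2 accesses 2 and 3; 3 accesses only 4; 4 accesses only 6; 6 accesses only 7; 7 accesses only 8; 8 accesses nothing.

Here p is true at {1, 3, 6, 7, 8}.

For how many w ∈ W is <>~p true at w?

3

1: successors {2, 8}; ~p there: 2:T, 8:F. ✓
2: successors {2, 3}; ~p there: 2:T, 3:F. ✓
3: successors {4}; ~p there: 4:T. ✓
4: successors {6}; ~p there: 6:F. ✗
6: successors {7}; ~p there: 7:F. ✗
7: successors {8}; ~p there: 8:F. ✗
8: no successors, so <>~p fails. ✗
Satisfying worlds: {1, 2, 3}.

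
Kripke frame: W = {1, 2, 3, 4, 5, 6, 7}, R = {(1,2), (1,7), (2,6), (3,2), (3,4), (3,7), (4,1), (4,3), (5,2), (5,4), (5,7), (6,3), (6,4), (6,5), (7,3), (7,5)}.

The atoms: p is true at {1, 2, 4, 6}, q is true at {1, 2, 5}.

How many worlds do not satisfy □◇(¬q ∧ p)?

1: successors {2, 7}; ◇(¬q ∧ p) there: 2:T, 7:F. ✗
2: successors {6}; ◇(¬q ∧ p) there: 6:T. ✓
3: successors {2, 4, 7}; ◇(¬q ∧ p) there: 2:T, 4:F, 7:F. ✗
4: successors {1, 3}; ◇(¬q ∧ p) there: 1:F, 3:T. ✗
5: successors {2, 4, 7}; ◇(¬q ∧ p) there: 2:T, 4:F, 7:F. ✗
6: successors {3, 4, 5}; ◇(¬q ∧ p) there: 3:T, 4:F, 5:T. ✗
7: successors {3, 5}; ◇(¬q ∧ p) there: 3:T, 5:T. ✓
Satisfying worlds: {2, 7}.
So □◇(¬q ∧ p) fails at the other 5 worlds.

5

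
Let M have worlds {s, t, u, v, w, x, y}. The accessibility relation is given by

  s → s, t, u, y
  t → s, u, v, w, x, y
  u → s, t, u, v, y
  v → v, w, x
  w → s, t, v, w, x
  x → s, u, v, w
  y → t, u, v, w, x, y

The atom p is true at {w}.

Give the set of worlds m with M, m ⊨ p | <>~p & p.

s: p is F, <>~p & p is F. ✗
t: p is F, <>~p & p is F. ✗
u: p is F, <>~p & p is F. ✗
v: p is F, <>~p & p is F. ✗
w: p is T, <>~p & p is T. ✓
x: p is F, <>~p & p is F. ✗
y: p is F, <>~p & p is F. ✗

{w}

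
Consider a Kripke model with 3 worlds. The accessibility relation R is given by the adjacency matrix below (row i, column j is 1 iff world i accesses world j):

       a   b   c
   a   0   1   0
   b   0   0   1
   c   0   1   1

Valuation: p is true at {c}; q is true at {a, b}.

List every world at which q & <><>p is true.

{a, b}

a: q is T, <><>p is T. ✓
b: q is T, <><>p is T. ✓
c: q is F, <><>p is T. ✗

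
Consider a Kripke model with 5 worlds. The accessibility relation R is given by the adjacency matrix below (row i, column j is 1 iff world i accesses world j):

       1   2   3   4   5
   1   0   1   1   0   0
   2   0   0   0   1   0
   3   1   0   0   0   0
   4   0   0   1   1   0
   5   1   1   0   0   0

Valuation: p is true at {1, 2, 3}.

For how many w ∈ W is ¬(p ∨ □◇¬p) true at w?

2

1: p ∨ □◇¬p is T. ✗
2: p ∨ □◇¬p is T. ✗
3: p ∨ □◇¬p is T. ✗
4: p ∨ □◇¬p is F. ✓
5: p ∨ □◇¬p is F. ✓
Satisfying worlds: {4, 5}.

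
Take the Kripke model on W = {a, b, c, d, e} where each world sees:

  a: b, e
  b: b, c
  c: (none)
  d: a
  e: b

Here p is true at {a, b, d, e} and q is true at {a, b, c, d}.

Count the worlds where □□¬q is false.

4

a: successors {b, e}; □¬q there: b:F, e:F. ✗
b: successors {b, c}; □¬q there: b:F, c:T. ✗
c: no successors, so □□¬q holds vacuously. ✓
d: successors {a}; □¬q there: a:F. ✗
e: successors {b}; □¬q there: b:F. ✗
Satisfying worlds: {c}.
So □□¬q fails at the other 4 worlds.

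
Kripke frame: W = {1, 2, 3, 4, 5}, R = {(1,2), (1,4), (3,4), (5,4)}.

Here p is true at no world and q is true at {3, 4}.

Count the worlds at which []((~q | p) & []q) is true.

2

1: successors {2, 4}; (~q | p) & []q there: 2:T, 4:F. ✗
2: no successors, so []((~q | p) & []q) holds vacuously. ✓
3: successors {4}; (~q | p) & []q there: 4:F. ✗
4: no successors, so []((~q | p) & []q) holds vacuously. ✓
5: successors {4}; (~q | p) & []q there: 4:F. ✗
Satisfying worlds: {2, 4}.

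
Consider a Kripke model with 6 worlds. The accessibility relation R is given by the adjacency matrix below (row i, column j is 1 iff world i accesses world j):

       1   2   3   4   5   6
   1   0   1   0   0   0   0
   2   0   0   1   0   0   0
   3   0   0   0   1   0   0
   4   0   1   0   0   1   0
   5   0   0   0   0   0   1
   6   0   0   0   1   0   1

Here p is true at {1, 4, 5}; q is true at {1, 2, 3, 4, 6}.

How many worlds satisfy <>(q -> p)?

1: successors {2}; q -> p there: 2:F. ✗
2: successors {3}; q -> p there: 3:F. ✗
3: successors {4}; q -> p there: 4:T. ✓
4: successors {2, 5}; q -> p there: 2:F, 5:T. ✓
5: successors {6}; q -> p there: 6:F. ✗
6: successors {4, 6}; q -> p there: 4:T, 6:F. ✓
Satisfying worlds: {3, 4, 6}.

3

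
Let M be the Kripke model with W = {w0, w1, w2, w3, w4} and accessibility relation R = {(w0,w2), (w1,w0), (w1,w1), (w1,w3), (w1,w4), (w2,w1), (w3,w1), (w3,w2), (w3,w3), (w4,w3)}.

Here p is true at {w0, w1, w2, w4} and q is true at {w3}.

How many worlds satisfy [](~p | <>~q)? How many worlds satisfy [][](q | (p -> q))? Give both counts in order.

4 and 0

For [](~p | <>~q):
w0: successors {w2}; ~p | <>~q there: w2:T. ✓
w1: successors {w0, w1, w3, w4}; ~p | <>~q there: w0:T, w1:T, w3:T, w4:F. ✗
w2: successors {w1}; ~p | <>~q there: w1:T. ✓
w3: successors {w1, w2, w3}; ~p | <>~q there: w1:T, w2:T, w3:T. ✓
w4: successors {w3}; ~p | <>~q there: w3:T. ✓
— 4 worlds.
For [][](q | (p -> q)):
w0: successors {w2}; [](q | (p -> q)) there: w2:F. ✗
w1: successors {w0, w1, w3, w4}; [](q | (p -> q)) there: w0:F, w1:F, w3:F, w4:T. ✗
w2: successors {w1}; [](q | (p -> q)) there: w1:F. ✗
w3: successors {w1, w2, w3}; [](q | (p -> q)) there: w1:F, w2:F, w3:F. ✗
w4: successors {w3}; [](q | (p -> q)) there: w3:F. ✗
— 0 worlds.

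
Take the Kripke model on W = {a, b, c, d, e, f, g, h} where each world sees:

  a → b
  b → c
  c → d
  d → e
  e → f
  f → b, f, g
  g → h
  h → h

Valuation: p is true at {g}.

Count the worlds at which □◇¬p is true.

a: successors {b}; ◇¬p there: b:T. ✓
b: successors {c}; ◇¬p there: c:T. ✓
c: successors {d}; ◇¬p there: d:T. ✓
d: successors {e}; ◇¬p there: e:T. ✓
e: successors {f}; ◇¬p there: f:T. ✓
f: successors {b, f, g}; ◇¬p there: b:T, f:T, g:T. ✓
g: successors {h}; ◇¬p there: h:T. ✓
h: successors {h}; ◇¬p there: h:T. ✓
Satisfying worlds: {a, b, c, d, e, f, g, h}.

8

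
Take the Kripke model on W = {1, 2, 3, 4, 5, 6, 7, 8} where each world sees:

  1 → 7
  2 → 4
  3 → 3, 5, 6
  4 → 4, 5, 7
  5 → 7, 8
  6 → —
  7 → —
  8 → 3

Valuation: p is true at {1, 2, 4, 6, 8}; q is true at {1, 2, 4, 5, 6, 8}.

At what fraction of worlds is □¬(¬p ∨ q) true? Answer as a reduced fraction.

1/4

1: successors {7}; ¬(¬p ∨ q) there: 7:F. ✗
2: successors {4}; ¬(¬p ∨ q) there: 4:F. ✗
3: successors {3, 5, 6}; ¬(¬p ∨ q) there: 3:F, 5:F, 6:F. ✗
4: successors {4, 5, 7}; ¬(¬p ∨ q) there: 4:F, 5:F, 7:F. ✗
5: successors {7, 8}; ¬(¬p ∨ q) there: 7:F, 8:F. ✗
6: no successors, so □¬(¬p ∨ q) holds vacuously. ✓
7: no successors, so □¬(¬p ∨ q) holds vacuously. ✓
8: successors {3}; ¬(¬p ∨ q) there: 3:F. ✗
That's 2 of 8 worlds, so 2/8 = 1/4.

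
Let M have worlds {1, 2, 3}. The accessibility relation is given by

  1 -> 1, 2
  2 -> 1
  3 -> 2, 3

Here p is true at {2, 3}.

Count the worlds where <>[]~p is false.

1: successors {1, 2}; []~p there: 1:F, 2:T. ✓
2: successors {1}; []~p there: 1:F. ✗
3: successors {2, 3}; []~p there: 2:T, 3:F. ✓
Satisfying worlds: {1, 3}.
So <>[]~p fails at the other 1 world.

1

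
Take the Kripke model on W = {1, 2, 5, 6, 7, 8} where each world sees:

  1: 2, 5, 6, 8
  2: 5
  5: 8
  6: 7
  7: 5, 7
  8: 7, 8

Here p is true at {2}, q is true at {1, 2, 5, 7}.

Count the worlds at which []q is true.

1: successors {2, 5, 6, 8}; q there: 2:T, 5:T, 6:F, 8:F. ✗
2: successors {5}; q there: 5:T. ✓
5: successors {8}; q there: 8:F. ✗
6: successors {7}; q there: 7:T. ✓
7: successors {5, 7}; q there: 5:T, 7:T. ✓
8: successors {7, 8}; q there: 7:T, 8:F. ✗
Satisfying worlds: {2, 6, 7}.

3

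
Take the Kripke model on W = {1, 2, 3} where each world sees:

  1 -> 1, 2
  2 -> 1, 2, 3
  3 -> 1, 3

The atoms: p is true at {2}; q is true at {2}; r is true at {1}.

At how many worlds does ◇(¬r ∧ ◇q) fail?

1: successors {1, 2}; ¬r ∧ ◇q there: 1:F, 2:T. ✓
2: successors {1, 2, 3}; ¬r ∧ ◇q there: 1:F, 2:T, 3:F. ✓
3: successors {1, 3}; ¬r ∧ ◇q there: 1:F, 3:F. ✗
Satisfying worlds: {1, 2}.
So ◇(¬r ∧ ◇q) fails at the other 1 world.

1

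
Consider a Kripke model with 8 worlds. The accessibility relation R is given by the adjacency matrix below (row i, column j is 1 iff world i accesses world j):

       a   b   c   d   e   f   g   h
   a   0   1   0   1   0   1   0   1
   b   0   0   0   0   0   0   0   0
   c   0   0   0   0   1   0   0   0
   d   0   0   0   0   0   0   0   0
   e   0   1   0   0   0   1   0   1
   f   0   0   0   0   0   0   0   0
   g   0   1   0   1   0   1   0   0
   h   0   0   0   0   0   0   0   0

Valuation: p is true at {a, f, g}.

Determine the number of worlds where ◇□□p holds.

a: successors {b, d, f, h}; □□p there: b:T, d:T, f:T, h:T. ✓
b: no successors, so ◇□□p fails. ✗
c: successors {e}; □□p there: e:T. ✓
d: no successors, so ◇□□p fails. ✗
e: successors {b, f, h}; □□p there: b:T, f:T, h:T. ✓
f: no successors, so ◇□□p fails. ✗
g: successors {b, d, f}; □□p there: b:T, d:T, f:T. ✓
h: no successors, so ◇□□p fails. ✗
Satisfying worlds: {a, c, e, g}.

4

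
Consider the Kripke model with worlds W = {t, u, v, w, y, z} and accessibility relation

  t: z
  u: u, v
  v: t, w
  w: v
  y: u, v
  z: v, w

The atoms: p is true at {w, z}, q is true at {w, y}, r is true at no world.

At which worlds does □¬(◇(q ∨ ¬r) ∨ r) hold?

t: successors {z}; ¬(◇(q ∨ ¬r) ∨ r) there: z:F. ✗
u: successors {u, v}; ¬(◇(q ∨ ¬r) ∨ r) there: u:F, v:F. ✗
v: successors {t, w}; ¬(◇(q ∨ ¬r) ∨ r) there: t:F, w:F. ✗
w: successors {v}; ¬(◇(q ∨ ¬r) ∨ r) there: v:F. ✗
y: successors {u, v}; ¬(◇(q ∨ ¬r) ∨ r) there: u:F, v:F. ✗
z: successors {v, w}; ¬(◇(q ∨ ¬r) ∨ r) there: v:F, w:F. ✗

∅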